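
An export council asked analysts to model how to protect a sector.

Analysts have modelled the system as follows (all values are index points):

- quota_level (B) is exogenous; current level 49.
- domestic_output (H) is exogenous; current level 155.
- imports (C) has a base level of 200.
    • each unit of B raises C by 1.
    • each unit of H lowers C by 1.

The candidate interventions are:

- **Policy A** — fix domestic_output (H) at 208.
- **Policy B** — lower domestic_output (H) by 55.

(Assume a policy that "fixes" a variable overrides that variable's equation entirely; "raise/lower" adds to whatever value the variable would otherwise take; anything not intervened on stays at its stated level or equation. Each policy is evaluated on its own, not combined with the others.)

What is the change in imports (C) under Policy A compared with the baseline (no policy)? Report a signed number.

Baseline:
  B = 49
  H = 155
  C = 200 + 49 − 155 = 94
Policy A (H := 208):
  B = 49
  H = 208
  C = 200 + 49 − 208 = 41
Change in C: 41 − 94 = -53

-53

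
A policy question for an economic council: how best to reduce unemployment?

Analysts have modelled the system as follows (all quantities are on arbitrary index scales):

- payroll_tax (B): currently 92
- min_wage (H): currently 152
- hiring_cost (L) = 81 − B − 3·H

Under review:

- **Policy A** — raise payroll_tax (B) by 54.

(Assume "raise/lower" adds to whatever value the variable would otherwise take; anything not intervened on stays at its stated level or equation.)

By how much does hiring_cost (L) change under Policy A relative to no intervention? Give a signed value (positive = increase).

-54

Baseline:
  B = 92
  H = 152
  L = 81 − 92 − 3·152 = -467
Policy A (B + 54):
  B = 92 + 54 = 146
  H = 152
  L = 81 − 146 − 3·152 = -521
Change in L: -521 − (-467) = -54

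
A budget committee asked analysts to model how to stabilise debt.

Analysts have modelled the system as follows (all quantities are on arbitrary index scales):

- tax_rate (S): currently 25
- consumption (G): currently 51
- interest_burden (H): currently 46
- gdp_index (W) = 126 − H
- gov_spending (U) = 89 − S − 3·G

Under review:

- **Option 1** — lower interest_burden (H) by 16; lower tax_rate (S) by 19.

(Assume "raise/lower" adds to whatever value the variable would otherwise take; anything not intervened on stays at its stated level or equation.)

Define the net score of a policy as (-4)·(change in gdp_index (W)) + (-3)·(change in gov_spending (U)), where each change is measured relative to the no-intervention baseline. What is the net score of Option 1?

Baseline:
  S = 25
  G = 51
  H = 46
  W = 126 − 46 = 80
  U = 89 − 25 − 3·51 = -89
Option 1 (H − 16, S − 19):
  S = 25 − 19 = 6
  G = 51
  H = 46 − 16 = 30
  W = 126 − 30 = 96
  U = 89 − 6 − 3·51 = -70
ΔW = 96 − 80 = 16; ΔU = -70 − (-89) = 19
Score = (-4)·16 + (-3)·19 = -121

-121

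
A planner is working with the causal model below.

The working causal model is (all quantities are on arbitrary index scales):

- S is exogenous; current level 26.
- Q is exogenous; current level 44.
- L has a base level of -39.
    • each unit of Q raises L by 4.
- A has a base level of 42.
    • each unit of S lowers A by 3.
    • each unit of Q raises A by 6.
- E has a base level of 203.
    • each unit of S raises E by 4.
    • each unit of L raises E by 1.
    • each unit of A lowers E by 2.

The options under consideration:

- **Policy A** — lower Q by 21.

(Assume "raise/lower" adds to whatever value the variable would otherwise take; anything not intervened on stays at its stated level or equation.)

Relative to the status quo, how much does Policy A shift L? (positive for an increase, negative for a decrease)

Baseline:
  Q = 44
  L = -39 + 4·44 = 137
Policy A (Q − 21):
  Q = 44 − 21 = 23
  L = -39 + 4·23 = 53
Change in L: 53 − 137 = -84

-84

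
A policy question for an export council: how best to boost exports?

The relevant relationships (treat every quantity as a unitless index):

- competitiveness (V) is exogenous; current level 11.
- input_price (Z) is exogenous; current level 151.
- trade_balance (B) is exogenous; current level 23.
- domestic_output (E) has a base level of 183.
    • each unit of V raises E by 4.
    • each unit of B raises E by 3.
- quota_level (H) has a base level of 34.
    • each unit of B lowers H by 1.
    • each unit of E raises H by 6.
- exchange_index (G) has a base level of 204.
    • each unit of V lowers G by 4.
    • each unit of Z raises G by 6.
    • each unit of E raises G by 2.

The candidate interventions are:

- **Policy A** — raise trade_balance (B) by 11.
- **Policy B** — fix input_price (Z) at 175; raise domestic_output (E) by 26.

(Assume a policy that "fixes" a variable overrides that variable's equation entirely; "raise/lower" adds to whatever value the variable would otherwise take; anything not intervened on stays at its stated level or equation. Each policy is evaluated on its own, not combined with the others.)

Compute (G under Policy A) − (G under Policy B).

-130

Policy A (B + 11):
  V = 11
  Z = 151
  B = 23 + 11 = 34
  E = 183 + 4·11 + 3·34 = 329
  G = 204 − 4·11 + 6·151 + 2·329 = 1724
Policy B (Z := 175, E + 26):
  V = 11
  Z = 175
  B = 23
  E = 183 + 4·11 + 3·23 (+26 from intervention) = 322
  G = 204 − 4·11 + 6·175 + 2·322 = 1854
G: 1724 − 1854 = -130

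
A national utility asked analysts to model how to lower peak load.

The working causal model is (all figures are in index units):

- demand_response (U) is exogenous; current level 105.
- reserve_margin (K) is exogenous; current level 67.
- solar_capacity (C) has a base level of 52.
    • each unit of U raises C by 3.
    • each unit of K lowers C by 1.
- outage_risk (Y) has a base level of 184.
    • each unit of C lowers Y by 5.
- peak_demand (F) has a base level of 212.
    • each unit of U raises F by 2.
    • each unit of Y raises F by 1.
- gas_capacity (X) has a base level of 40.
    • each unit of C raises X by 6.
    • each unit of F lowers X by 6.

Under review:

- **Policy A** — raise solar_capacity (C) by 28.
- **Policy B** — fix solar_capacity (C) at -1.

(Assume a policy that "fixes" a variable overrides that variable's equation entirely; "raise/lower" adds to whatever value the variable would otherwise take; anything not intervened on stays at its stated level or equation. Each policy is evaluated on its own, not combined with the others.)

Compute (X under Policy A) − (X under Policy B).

11844

Policy A (C + 28):
  U = 105
  K = 67
  C = 52 + 3·105 − 67 (+28 from intervention) = 328
  Y = 184 − 5·328 = -1456
  F = 212 + 2·105 + (-1456) = -1034
  X = 40 + 6·328 − 6·(-1034) = 8212
Policy B (C := -1):
  U = 105
  K = 67
  C = -1
  Y = 184 − 5·(-1) = 189
  F = 212 + 2·105 + 189 = 611
  X = 40 + 6·(-1) − 6·611 = -3632
X: 8212 − (-3632) = 11844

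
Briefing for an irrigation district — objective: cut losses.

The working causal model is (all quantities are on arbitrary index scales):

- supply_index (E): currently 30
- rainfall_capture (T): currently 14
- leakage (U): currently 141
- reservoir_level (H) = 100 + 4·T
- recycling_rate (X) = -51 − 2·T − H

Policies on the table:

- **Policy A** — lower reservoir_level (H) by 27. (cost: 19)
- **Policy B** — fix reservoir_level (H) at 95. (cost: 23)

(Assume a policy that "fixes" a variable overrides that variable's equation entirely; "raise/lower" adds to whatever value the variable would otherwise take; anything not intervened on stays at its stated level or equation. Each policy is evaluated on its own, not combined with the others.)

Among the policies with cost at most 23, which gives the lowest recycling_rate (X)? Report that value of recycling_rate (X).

-208

Policy A (H − 27):
  T = 14
  H = 100 + 4·14 (−27 from intervention) = 129
  X = -51 − 2·14 − 129 = -208
Policy B (H := 95):
  T = 14
  H = 95
  X = -51 − 2·14 − 95 = -174
Comparing — Policy A: X=-208, Policy B: X=-174. Lowest is -208 (Policy A).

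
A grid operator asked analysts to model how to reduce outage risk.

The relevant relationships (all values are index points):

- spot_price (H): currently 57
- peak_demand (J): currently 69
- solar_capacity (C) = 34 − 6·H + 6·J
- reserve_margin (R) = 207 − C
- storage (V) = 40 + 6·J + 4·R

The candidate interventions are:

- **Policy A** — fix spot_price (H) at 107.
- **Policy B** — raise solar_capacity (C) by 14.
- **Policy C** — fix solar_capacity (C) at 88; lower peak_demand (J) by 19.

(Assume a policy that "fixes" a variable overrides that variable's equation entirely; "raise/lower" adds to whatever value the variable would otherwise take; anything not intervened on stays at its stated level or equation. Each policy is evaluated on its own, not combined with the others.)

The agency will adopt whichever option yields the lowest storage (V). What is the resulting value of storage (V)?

Policy A (H := 107):
  H = 107
  J = 69
  C = 34 − 6·107 + 6·69 = -194
  R = 207 − (-194) = 401
  V = 40 + 6·69 + 4·401 = 2058
Policy B (C + 14):
  H = 57
  J = 69
  C = 34 − 6·57 + 6·69 (+14 from intervention) = 120
  R = 207 − 120 = 87
  V = 40 + 6·69 + 4·87 = 802
Policy C (C := 88, J − 19):
  H = 57
  J = 69 − 19 = 50
  C = 88
  R = 207 − 88 = 119
  V = 40 + 6·50 + 4·119 = 816
Comparing — Policy A: V=2058, Policy B: V=802, Policy C: V=816. Lowest is 802 (Policy B).

802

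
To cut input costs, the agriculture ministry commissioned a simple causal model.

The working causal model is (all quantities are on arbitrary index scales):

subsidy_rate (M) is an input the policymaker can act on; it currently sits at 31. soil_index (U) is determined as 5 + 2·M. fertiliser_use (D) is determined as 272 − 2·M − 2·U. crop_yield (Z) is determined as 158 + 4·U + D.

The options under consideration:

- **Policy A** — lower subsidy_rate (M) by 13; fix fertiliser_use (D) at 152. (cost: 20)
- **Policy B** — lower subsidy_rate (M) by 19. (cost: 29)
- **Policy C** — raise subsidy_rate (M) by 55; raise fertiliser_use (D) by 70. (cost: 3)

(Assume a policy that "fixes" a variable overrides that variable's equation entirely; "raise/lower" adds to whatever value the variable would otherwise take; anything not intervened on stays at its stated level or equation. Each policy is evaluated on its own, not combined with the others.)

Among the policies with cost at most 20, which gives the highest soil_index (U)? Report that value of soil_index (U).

Policy A (M − 13, D := 152):
  M = 31 − 13 = 18
  U = 5 + 2·18 = 41
Policy C (M + 55, D + 70):
  M = 31 + 55 = 86
  U = 5 + 2·86 = 177
Comparing — Policy A: U=41, Policy C: U=177. Highest is 177 (Policy C).

177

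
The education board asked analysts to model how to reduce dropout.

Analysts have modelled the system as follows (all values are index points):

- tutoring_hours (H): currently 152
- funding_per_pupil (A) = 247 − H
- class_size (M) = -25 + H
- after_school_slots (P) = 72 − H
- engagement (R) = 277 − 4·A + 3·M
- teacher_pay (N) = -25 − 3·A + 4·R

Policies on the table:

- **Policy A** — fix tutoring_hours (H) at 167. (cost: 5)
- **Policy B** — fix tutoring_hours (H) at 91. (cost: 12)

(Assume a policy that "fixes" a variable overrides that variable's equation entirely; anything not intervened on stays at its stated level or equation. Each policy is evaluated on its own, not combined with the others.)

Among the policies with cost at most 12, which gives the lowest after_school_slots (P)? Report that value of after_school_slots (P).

-95

Policy A (H := 167):
  H = 167
  P = 72 − 167 = -95
Policy B (H := 91):
  H = 91
  P = 72 − 91 = -19
Comparing — Policy A: P=-95, Policy B: P=-19. Lowest is -95 (Policy A).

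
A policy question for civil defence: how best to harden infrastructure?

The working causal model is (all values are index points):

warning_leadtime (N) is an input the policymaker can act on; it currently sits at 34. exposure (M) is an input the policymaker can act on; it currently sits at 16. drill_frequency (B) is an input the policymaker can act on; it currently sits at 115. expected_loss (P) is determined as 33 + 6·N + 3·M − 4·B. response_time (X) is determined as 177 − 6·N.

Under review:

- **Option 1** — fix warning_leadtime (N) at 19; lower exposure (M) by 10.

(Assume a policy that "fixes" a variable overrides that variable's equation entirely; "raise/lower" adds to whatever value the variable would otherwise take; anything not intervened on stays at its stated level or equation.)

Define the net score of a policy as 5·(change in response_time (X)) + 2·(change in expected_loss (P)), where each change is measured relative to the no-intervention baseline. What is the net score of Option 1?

210

Baseline:
  N = 34
  M = 16
  B = 115
  P = 33 + 6·34 + 3·16 − 4·115 = -175
  X = 177 − 6·34 = -27
Option 1 (N := 19, M − 10):
  N = 19
  M = 16 − 10 = 6
  B = 115
  P = 33 + 6·19 + 3·6 − 4·115 = -295
  X = 177 − 6·19 = 63
ΔX = 63 − (-27) = 90; ΔP = -295 − (-175) = -120
Score = 5·90 + 2·(-120) = 210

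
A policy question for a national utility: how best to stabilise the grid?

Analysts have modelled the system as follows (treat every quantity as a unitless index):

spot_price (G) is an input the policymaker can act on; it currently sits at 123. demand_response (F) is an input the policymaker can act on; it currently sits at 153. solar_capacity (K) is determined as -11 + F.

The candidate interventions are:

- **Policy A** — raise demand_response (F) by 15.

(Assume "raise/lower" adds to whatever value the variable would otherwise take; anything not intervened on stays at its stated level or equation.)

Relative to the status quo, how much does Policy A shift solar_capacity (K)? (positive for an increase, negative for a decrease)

15

Baseline:
  F = 153
  K = -11 + 153 = 142
Policy A (F + 15):
  F = 153 + 15 = 168
  K = -11 + 168 = 157
Change in K: 157 − 142 = 15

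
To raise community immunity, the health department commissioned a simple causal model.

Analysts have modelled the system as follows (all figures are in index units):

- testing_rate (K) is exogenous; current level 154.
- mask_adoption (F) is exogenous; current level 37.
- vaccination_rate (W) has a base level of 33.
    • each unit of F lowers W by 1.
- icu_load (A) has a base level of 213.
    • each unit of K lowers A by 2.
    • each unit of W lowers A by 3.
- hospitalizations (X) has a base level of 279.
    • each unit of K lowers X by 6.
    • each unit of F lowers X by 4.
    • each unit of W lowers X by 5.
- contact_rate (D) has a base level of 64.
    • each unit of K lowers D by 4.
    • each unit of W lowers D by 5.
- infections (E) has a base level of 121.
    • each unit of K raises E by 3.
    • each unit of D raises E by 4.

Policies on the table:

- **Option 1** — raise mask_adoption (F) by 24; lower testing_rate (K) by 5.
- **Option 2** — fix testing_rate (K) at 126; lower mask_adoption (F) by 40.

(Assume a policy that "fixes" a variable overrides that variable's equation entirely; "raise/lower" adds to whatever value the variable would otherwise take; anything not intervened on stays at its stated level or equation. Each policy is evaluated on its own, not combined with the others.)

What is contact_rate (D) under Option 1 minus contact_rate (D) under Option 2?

228

Option 1 (F + 24, K − 5):
  K = 154 − 5 = 149
  F = 37 + 24 = 61
  W = 33 − 61 = -28
  D = 64 − 4·149 − 5·(-28) = -392
Option 2 (K := 126, F − 40):
  K = 126
  F = 37 − 40 = -3
  W = 33 − (-3) = 36
  D = 64 − 4·126 − 5·36 = -620
D: -392 − (-620) = 228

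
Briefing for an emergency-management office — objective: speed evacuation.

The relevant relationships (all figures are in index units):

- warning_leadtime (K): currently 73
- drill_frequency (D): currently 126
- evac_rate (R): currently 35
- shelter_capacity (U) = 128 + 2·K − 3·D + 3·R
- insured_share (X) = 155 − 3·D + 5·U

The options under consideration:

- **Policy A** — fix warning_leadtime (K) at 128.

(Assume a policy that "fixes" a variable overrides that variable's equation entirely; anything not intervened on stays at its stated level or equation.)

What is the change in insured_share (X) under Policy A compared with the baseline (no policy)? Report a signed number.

Baseline:
  K = 73
  D = 126
  R = 35
  U = 128 + 2·73 − 3·126 + 3·35 = 1
  X = 155 − 3·126 + 5·1 = -218
Policy A (K := 128):
  K = 128
  D = 126
  R = 35
  U = 128 + 2·128 − 3·126 + 3·35 = 111
  X = 155 − 3·126 + 5·111 = 332
Change in X: 332 − (-218) = 550

550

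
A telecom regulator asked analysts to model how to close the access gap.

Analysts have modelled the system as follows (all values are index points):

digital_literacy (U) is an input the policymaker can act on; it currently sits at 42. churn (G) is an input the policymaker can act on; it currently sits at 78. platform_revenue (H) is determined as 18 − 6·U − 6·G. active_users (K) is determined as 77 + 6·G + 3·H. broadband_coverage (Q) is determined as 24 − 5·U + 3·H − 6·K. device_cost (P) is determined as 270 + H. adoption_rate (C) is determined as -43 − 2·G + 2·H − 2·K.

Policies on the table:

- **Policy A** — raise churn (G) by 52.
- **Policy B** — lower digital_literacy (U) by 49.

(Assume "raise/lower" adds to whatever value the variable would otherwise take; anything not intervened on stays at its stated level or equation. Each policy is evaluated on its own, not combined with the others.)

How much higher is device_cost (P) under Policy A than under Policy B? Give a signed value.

Policy A (G + 52):
  U = 42
  G = 78 + 52 = 130
  H = 18 − 6·42 − 6·130 = -1014
  P = 270 + (-1014) = -744
Policy B (U − 49):
  U = 42 − 49 = -7
  G = 78
  H = 18 − 6·(-7) − 6·78 = -408
  P = 270 + (-408) = -138
P: -744 − (-138) = -606

-606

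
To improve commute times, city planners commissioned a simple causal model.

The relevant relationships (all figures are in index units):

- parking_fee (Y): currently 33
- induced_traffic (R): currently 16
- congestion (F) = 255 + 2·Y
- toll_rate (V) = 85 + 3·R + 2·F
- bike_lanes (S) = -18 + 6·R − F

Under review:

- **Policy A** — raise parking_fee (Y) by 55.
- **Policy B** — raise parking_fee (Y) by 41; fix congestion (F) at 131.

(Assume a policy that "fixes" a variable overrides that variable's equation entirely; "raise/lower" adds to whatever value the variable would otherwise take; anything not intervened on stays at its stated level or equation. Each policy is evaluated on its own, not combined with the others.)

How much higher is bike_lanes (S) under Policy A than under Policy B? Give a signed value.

-300

Policy A (Y + 55):
  Y = 33 + 55 = 88
  R = 16
  F = 255 + 2·88 = 431
  S = -18 + 6·16 − 431 = -353
Policy B (Y + 41, F := 131):
  Y = 33 + 41 = 74
  R = 16
  F = 131
  S = -18 + 6·16 − 131 = -53
S: -353 − (-53) = -300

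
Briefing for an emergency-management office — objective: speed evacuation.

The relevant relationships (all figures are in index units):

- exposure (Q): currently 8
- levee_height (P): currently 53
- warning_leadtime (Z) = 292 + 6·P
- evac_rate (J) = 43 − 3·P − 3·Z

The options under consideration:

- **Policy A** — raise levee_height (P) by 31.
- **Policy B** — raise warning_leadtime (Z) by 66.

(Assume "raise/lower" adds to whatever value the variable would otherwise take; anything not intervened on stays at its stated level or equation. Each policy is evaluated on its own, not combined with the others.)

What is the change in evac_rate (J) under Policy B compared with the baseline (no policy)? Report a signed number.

-198

Baseline:
  P = 53
  Z = 292 + 6·53 = 610
  J = 43 − 3·53 − 3·610 = -1946
Policy B (Z + 66):
  P = 53
  Z = 292 + 6·53 (+66 from intervention) = 676
  J = 43 − 3·53 − 3·676 = -2144
Change in J: -2144 − (-1946) = -198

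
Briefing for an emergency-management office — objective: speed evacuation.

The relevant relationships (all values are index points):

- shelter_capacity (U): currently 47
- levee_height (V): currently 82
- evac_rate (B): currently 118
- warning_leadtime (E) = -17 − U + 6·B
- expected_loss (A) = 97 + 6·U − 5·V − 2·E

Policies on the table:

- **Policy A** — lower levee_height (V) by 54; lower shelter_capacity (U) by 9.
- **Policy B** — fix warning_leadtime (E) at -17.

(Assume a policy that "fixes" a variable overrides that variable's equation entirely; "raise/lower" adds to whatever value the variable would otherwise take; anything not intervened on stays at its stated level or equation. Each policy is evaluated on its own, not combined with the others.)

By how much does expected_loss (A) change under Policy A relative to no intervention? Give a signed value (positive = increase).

Baseline:
  U = 47
  V = 82
  B = 118
  E = -17 − 47 + 6·118 = 644
  A = 97 + 6·47 − 5·82 − 2·644 = -1319
Policy A (V − 54, U − 9):
  U = 47 − 9 = 38
  V = 82 − 54 = 28
  B = 118
  E = -17 − 38 + 6·118 = 653
  A = 97 + 6·38 − 5·28 − 2·653 = -1121
Change in A: -1121 − (-1319) = 198

198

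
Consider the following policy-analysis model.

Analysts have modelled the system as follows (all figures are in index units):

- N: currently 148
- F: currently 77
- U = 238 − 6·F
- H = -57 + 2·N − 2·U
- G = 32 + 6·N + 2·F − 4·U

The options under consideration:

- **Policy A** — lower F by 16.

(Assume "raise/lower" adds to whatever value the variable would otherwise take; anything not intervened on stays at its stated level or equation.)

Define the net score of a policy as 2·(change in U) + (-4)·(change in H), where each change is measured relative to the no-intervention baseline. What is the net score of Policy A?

Baseline:
  N = 148
  F = 77
  U = 238 − 6·77 = -224
  H = -57 + 2·148 − 2·(-224) = 687
Policy A (F − 16):
  N = 148
  F = 77 − 16 = 61
  U = 238 − 6·61 = -128
  H = -57 + 2·148 − 2·(-128) = 495
ΔU = -128 − (-224) = 96; ΔH = 495 − 687 = -192
Score = 2·96 + (-4)·(-192) = 960

960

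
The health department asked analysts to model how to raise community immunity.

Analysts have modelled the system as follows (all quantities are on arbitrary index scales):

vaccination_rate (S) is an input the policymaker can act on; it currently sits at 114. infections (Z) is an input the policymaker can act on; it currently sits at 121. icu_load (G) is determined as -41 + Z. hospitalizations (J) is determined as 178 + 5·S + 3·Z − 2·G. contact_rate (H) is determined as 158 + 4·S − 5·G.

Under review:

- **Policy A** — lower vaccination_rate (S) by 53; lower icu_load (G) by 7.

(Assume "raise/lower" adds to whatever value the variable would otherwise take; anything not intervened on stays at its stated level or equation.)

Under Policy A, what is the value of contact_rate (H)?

Policy A (S − 53, G − 7):
  S = 114 − 53 = 61
  Z = 121
  G = -41 + 121 (−7 from intervention) = 73
  H = 158 + 4·61 − 5·73 = 37

37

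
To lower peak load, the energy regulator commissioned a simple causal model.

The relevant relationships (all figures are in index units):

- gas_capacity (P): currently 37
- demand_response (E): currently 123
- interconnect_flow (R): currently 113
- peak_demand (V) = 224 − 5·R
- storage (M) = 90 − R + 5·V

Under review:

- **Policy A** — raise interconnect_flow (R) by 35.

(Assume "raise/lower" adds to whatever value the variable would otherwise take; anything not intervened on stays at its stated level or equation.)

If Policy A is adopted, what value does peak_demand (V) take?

Policy A (R + 35):
  R = 113 + 35 = 148
  V = 224 − 5·148 = -516

-516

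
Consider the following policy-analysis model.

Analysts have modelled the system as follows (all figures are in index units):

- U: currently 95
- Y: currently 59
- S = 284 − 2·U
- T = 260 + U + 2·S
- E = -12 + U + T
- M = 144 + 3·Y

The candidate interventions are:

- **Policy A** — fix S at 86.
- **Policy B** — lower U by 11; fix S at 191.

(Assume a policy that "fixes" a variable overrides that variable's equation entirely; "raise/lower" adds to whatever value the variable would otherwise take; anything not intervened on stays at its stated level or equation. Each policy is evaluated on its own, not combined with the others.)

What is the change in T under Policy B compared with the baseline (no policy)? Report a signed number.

183

Baseline:
  U = 95
  S = 284 − 2·95 = 94
  T = 260 + 95 + 2·94 = 543
Policy B (U − 11, S := 191):
  U = 95 − 11 = 84
  S = 191
  T = 260 + 84 + 2·191 = 726
Change in T: 726 − 543 = 183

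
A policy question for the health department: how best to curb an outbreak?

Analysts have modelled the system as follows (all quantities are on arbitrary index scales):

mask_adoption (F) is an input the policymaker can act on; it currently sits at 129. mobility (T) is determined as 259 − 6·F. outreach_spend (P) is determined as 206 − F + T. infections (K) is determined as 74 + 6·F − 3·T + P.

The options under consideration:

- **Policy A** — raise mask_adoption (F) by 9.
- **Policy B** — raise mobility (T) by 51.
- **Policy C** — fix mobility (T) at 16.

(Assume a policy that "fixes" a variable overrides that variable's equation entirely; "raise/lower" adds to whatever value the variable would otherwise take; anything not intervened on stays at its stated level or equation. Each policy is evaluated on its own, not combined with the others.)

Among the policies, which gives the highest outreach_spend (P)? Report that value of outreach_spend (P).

93

Policy A (F + 9):
  F = 129 + 9 = 138
  T = 259 − 6·138 = -569
  P = 206 − 138 + (-569) = -501
Policy B (T + 51):
  F = 129
  T = 259 − 6·129 (+51 from intervention) = -464
  P = 206 − 129 + (-464) = -387
Policy C (T := 16):
  F = 129
  T = 16
  P = 206 − 129 + 16 = 93
Comparing — Policy A: P=-501, Policy B: P=-387, Policy C: P=93. Highest is 93 (Policy C).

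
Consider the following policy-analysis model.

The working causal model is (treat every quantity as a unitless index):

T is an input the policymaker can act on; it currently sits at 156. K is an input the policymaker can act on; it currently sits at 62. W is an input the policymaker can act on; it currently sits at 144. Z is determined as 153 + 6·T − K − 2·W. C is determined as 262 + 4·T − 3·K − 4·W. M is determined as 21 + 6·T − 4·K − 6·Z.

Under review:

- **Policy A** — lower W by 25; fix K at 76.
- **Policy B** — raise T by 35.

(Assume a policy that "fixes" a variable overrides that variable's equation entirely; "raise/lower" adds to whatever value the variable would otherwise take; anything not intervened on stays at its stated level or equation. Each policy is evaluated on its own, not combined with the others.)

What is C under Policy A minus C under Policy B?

Policy A (W − 25, K := 76):
  T = 156
  K = 76
  W = 144 − 25 = 119
  C = 262 + 4·156 − 3·76 − 4·119 = 182
Policy B (T + 35):
  T = 156 + 35 = 191
  K = 62
  W = 144
  C = 262 + 4·191 − 3·62 − 4·144 = 264
C: 182 − 264 = -82

-82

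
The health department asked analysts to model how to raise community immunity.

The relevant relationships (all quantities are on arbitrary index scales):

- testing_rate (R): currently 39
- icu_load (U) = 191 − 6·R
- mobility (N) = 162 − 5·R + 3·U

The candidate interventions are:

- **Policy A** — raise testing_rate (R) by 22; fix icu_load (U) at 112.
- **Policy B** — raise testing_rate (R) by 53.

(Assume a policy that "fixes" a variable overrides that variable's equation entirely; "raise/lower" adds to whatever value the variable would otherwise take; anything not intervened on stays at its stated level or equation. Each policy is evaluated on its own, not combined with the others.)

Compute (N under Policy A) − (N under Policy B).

Policy A (R + 22, U := 112):
  R = 39 + 22 = 61
  U = 112
  N = 162 − 5·61 + 3·112 = 193
Policy B (R + 53):
  R = 39 + 53 = 92
  U = 191 − 6·92 = -361
  N = 162 − 5·92 + 3·(-361) = -1381
N: 193 − (-1381) = 1574

1574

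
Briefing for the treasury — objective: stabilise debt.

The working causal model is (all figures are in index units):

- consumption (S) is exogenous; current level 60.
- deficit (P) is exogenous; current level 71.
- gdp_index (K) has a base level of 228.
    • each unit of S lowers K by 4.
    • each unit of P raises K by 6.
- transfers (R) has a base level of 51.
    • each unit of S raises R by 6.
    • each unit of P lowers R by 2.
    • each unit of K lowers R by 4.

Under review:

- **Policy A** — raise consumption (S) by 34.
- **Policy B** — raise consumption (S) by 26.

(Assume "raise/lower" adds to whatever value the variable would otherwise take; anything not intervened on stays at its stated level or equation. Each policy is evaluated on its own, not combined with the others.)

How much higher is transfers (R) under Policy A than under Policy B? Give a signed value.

176

Policy A (S + 34):
  S = 60 + 34 = 94
  P = 71
  K = 228 − 4·94 + 6·71 = 278
  R = 51 + 6·94 − 2·71 − 4·278 = -639
Policy B (S + 26):
  S = 60 + 26 = 86
  P = 71
  K = 228 − 4·86 + 6·71 = 310
  R = 51 + 6·86 − 2·71 − 4·310 = -815
R: -639 − (-815) = 176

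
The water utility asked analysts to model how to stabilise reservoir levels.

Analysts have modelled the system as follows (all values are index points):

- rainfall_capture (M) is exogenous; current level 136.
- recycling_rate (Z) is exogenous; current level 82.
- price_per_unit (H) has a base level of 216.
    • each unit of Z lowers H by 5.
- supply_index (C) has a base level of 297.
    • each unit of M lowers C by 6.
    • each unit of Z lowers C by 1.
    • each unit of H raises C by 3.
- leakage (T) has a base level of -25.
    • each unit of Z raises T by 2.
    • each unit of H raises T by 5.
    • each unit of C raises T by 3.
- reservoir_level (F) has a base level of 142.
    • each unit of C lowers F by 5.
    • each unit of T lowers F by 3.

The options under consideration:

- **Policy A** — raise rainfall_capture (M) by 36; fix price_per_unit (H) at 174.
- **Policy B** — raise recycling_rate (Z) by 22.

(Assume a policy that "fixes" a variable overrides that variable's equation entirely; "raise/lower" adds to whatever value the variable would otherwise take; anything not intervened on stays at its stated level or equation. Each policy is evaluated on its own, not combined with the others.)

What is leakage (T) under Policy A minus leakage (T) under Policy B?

6066

Policy A (M + 36, H := 174):
  M = 136 + 36 = 172
  Z = 82
  H = 174
  C = 297 − 6·172 − 82 + 3·174 = -295
  T = -25 + 2·82 + 5·174 + 3·(-295) = 124
Policy B (Z + 22):
  M = 136
  Z = 82 + 22 = 104
  H = 216 − 5·104 = -304
  C = 297 − 6·136 − 104 + 3·(-304) = -1535
  T = -25 + 2·104 + 5·(-304) + 3·(-1535) = -5942
T: 124 − (-5942) = 6066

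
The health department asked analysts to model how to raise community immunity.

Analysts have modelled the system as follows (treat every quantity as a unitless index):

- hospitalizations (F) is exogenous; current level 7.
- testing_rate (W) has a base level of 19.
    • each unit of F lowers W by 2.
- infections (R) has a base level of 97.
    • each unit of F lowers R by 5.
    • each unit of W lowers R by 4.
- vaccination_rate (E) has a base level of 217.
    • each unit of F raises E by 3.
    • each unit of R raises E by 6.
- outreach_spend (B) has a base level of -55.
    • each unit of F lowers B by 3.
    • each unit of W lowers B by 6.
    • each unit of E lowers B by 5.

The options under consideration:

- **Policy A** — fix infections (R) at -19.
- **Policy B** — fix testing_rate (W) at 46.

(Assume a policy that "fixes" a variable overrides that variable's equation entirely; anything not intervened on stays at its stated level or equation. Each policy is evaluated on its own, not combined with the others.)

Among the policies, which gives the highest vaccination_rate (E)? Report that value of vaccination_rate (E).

Policy A (R := -19):
  F = 7
  W = 19 − 2·7 = 5
  R = -19
  E = 217 + 3·7 + 6·(-19) = 124
Policy B (W := 46):
  F = 7
  W = 46
  R = 97 − 5·7 − 4·46 = -122
  E = 217 + 3·7 + 6·(-122) = -494
Comparing — Policy A: E=124, Policy B: E=-494. Highest is 124 (Policy A).

124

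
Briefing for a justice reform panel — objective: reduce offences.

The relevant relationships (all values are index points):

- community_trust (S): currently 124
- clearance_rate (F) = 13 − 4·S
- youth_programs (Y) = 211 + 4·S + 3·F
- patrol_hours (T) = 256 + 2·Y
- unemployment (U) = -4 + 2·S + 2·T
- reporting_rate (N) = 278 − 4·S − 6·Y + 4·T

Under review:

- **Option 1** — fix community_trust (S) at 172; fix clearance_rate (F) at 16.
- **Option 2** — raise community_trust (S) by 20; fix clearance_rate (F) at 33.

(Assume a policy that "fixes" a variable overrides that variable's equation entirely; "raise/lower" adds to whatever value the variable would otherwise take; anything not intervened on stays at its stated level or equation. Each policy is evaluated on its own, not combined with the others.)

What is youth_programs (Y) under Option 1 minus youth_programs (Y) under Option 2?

Option 1 (S := 172, F := 16):
  S = 172
  F = 16
  Y = 211 + 4·172 + 3·16 = 947
Option 2 (S + 20, F := 33):
  S = 124 + 20 = 144
  F = 33
  Y = 211 + 4·144 + 3·33 = 886
Y: 947 − 886 = 61

61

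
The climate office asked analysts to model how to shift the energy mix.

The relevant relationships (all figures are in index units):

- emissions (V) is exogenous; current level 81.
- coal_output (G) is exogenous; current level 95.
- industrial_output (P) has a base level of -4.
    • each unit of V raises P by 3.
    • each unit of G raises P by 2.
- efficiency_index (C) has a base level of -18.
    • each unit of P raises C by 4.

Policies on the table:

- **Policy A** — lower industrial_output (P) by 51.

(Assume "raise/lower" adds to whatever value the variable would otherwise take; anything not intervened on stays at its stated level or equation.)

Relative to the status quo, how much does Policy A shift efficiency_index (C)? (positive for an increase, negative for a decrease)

-204

Baseline:
  V = 81
  G = 95
  P = -4 + 3·81 + 2·95 = 429
  C = -18 + 4·429 = 1698
Policy A (P − 51):
  V = 81
  G = 95
  P = -4 + 3·81 + 2·95 (−51 from intervention) = 378
  C = -18 + 4·378 = 1494
Change in C: 1494 − 1698 = -204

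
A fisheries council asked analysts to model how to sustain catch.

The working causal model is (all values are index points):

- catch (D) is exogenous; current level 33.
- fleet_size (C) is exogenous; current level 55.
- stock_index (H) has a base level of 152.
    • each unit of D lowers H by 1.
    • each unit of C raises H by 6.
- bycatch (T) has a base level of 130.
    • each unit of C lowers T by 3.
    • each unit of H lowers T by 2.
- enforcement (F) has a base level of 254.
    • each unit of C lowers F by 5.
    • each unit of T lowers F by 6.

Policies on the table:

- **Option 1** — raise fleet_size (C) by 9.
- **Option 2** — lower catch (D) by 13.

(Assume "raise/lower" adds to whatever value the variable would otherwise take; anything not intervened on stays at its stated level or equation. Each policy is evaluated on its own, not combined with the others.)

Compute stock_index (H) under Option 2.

Option 2 (D − 13):
  D = 33 − 13 = 20
  C = 55
  H = 152 − 20 + 6·55 = 462

462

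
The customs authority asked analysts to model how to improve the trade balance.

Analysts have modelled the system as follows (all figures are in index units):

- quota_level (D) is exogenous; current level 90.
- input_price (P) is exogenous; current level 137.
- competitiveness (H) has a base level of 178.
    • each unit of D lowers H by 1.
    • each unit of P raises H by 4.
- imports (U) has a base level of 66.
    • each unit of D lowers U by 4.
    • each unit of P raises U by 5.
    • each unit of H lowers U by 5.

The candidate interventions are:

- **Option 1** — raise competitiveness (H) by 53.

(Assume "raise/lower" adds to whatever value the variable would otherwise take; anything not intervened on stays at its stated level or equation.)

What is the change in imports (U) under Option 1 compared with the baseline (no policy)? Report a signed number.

-265

Baseline:
  D = 90
  P = 137
  H = 178 − 90 + 4·137 = 636
  U = 66 − 4·90 + 5·137 − 5·636 = -2789
Option 1 (H + 53):
  D = 90
  P = 137
  H = 178 − 90 + 4·137 (+53 from intervention) = 689
  U = 66 − 4·90 + 5·137 − 5·689 = -3054
Change in U: -3054 − (-2789) = -265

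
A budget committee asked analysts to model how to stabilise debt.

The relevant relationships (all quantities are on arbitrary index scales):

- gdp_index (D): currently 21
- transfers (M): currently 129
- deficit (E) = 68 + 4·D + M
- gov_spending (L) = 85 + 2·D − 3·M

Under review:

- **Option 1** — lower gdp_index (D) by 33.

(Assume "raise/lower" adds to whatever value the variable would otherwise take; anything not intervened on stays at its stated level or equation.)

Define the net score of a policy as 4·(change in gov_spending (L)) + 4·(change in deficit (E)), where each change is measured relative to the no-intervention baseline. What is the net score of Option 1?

-792

Baseline:
  D = 21
  M = 129
  E = 68 + 4·21 + 129 = 281
  L = 85 + 2·21 − 3·129 = -260
Option 1 (D − 33):
  D = 21 − 33 = -12
  M = 129
  E = 68 + 4·(-12) + 129 = 149
  L = 85 + 2·(-12) − 3·129 = -326
ΔL = -326 − (-260) = -66; ΔE = 149 − 281 = -132
Score = 4·(-66) + 4·(-132) = -792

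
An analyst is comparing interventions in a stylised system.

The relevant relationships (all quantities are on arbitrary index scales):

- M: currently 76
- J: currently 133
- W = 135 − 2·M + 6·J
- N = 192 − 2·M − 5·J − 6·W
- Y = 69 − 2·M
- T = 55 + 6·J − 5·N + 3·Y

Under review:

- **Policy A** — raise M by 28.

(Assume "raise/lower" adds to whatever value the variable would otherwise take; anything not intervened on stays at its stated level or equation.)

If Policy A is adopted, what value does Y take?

Policy A (M + 28):
  M = 76 + 28 = 104
  Y = 69 − 2·104 = -139

-139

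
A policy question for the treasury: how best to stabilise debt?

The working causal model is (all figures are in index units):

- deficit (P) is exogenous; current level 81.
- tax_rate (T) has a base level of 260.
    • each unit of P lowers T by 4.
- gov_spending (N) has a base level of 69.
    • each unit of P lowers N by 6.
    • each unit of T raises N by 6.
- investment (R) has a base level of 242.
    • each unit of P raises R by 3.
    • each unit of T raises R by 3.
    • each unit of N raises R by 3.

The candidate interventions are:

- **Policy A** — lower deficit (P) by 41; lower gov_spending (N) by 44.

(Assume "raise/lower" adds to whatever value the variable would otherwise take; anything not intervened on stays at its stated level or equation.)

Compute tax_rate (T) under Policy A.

Policy A (P − 41, N − 44):
  P = 81 − 41 = 40
  T = 260 − 4·40 = 100

100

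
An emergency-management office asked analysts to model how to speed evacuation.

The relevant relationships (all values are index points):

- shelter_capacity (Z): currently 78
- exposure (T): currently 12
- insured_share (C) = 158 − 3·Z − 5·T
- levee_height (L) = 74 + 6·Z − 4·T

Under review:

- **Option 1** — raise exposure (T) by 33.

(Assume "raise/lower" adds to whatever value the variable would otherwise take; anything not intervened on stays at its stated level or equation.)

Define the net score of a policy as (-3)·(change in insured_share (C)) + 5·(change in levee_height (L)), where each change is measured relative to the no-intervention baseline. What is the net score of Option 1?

-165

Baseline:
  Z = 78
  T = 12
  C = 158 − 3·78 − 5·12 = -136
  L = 74 + 6·78 − 4·12 = 494
Option 1 (T + 33):
  Z = 78
  T = 12 + 33 = 45
  C = 158 − 3·78 − 5·45 = -301
  L = 74 + 6·78 − 4·45 = 362
ΔC = -301 − (-136) = -165; ΔL = 362 − 494 = -132
Score = (-3)·(-165) + 5·(-132) = -165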